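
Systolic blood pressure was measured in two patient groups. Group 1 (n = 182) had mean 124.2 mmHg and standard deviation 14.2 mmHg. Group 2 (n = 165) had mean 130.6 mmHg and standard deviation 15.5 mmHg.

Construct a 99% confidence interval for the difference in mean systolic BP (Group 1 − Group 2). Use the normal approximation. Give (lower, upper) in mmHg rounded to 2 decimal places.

SE₁ = s₁/√n₁ = 14.2/√182 = 1.0526; SE₂ = 15.5/√165 = 1.2067.
Independent samples, unequal variances: SE_diff = √(SE₁² + SE₂²) = √(1.10796676 + 1.45612489) = 1.6013.
z* = 2.576, so margin of error = 2.576 × 1.6013 = 4.1249.
Difference in means = 124.2 − 130.6 = -6.4000.
-6.4000 ± 4.1249 → (-10.52, -2.28).

(-10.52, -2.28)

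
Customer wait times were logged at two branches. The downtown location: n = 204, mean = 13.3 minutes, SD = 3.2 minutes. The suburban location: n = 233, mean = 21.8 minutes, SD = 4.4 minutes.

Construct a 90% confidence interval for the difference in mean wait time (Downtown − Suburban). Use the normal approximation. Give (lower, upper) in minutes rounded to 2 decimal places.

(-9.10, -7.90)

Standard errors of each mean: 3.2/√204 = 0.2240 and 4.4/√233 = 0.2883.
SE(x̄₁ − x̄₂) = √(0.2240² + 0.2883²) = 0.3651 for independent samples with unequal variances.
With z* = 1.645, the margin is 1.645 × 0.3651 = 0.6006.
x̄₁ − x̄₂ = 13.3 − 21.8 = -8.5000; the interval is -8.5000 ± 0.6006 = (-9.10, -7.90).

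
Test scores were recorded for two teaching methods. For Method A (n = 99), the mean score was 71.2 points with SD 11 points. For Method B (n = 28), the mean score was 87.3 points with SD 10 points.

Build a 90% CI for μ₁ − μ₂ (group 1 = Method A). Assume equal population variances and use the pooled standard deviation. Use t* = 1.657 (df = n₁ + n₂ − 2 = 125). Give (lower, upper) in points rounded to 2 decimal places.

(-19.93, -12.27)

Pooled variance s_p² = [98·11² + 27·10²] / (99+28−2) = 116.4640, so s_p = 10.7918.
SE_diff = s_p·√(1/n₁ + 1/n₂) = 10.7918·√(1/99 + 1/28) = 2.3099.
t* = 1.657; margin = 1.657 × 2.3099 = 3.8275.
Difference = 71.2 − 87.3 = -16.1000.
-16.1000 ± 3.8275 → (-19.93, -12.27).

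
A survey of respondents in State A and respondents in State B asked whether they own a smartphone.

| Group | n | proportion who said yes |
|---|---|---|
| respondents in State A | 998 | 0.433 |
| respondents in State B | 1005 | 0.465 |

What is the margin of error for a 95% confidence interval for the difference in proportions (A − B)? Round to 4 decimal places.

SE₁ = √(p̂₁(1−p̂₁)/n₁) = √(0.4330·0.5670/998) = 0.01568; SE₂ = √(0.4650·0.5350/1005) = 0.01573.
Independent samples: SE of the difference = √(SE₁² + SE₂²) = √(0.0002458624 + 0.0002474329) = 0.02221.
z* for 95% confidence is 1.960, so the margin of error is 1.960 × 0.02221 = 0.04353.

0.0435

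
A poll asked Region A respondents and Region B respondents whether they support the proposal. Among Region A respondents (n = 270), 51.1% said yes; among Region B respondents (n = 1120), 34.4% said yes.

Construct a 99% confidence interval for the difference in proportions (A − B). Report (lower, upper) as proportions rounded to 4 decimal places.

The two standard errors are √(0.5110×0.4890/270) = 0.03042 and √(0.3440×0.6560/1120) = 0.01419.
Because the samples are independent, SE_diff = √(0.03042² + 0.01419²) = 0.03357.
Using z* = 2.576 for 99%, ME = 2.576 × 0.03357 = 0.08648.
p̂₁ − p̂₂ = 0.1670; interval 0.1670 ± 0.08648 gives (0.0805, 0.2535).

(0.0805, 0.2535)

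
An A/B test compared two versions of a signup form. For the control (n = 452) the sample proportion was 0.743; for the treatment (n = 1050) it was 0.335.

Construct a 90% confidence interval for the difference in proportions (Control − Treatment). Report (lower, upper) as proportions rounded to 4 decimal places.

Each SE is √(p̂(1−p̂)/n): √(0.7430·0.2570/452) = 0.02055 and √(0.3350·0.6650/1050) = 0.01457.
SE(p̂₁ − p̂₂) = √(SE₁² + SE₂²) = √(0.0004223025 + 0.0002122849) = 0.02519, since the two samples are independent.
At 90% confidence z* = 1.645; margin = 1.645 × 0.02519 = 0.04144.
The difference is 0.7430 − 0.3350 = 0.4080, so the interval is 0.4080 ± 0.04144 = (0.3666, 0.4494).

(0.3666, 0.4494)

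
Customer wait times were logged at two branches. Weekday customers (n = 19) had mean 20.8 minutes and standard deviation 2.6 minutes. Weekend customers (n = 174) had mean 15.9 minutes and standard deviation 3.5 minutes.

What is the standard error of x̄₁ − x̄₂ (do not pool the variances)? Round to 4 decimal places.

0.6528

SE₁ = s₁/√n₁ = 2.6/√19 = 0.5965; SE₂ = 3.5/√174 = 0.2653.
Independent samples, unequal variances: SE_diff = √(SE₁² + SE₂²) = √(0.35581225 + 0.07038409) = 0.6528.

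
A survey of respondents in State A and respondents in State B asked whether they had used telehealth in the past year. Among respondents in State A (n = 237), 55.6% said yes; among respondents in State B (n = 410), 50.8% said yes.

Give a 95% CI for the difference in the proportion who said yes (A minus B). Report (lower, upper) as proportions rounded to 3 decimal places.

The two standard errors are √(0.5560×0.4440/237) = 0.03227 and √(0.5080×0.4920/410) = 0.02469.
Because the samples are independent, SE_diff = √(0.03227² + 0.02469²) = 0.04063.
Using z* = 1.960 for 95%, ME = 1.960 × 0.04063 = 0.07963.
p̂₁ − p̂₂ = 0.0480; interval 0.0480 ± 0.07963 gives (-0.032, 0.128).

(-0.032, 0.128)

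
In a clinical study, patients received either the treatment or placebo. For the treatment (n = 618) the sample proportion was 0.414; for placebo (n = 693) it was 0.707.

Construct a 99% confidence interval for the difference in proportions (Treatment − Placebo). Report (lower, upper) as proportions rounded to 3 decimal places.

(-0.361, -0.225)

The two standard errors are √(0.4140×0.5860/618) = 0.01981 and √(0.7070×0.2930/693) = 0.01729.
Because the samples are independent, SE_diff = √(0.01981² + 0.01729²) = 0.02629.
Using z* = 2.576 for 99%, ME = 2.576 × 0.02629 = 0.06772.
p̂₁ − p̂₂ = -0.2930; interval -0.2930 ± 0.06772 gives (-0.361, -0.225).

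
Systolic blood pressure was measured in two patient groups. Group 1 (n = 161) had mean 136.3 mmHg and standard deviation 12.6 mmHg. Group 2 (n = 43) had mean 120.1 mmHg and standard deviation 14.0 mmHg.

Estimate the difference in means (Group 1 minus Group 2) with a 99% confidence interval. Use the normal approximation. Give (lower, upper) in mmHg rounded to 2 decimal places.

(10.13, 22.27)

Standard errors of each mean: 12.6/√161 = 0.9930 and 14.0/√43 = 2.1350.
SE(x̄₁ − x̄₂) = √(0.9930² + 2.1350²) = 2.3546 for independent samples with unequal variances.
With z* = 2.576, the margin is 2.576 × 2.3546 = 6.0654.
x̄₁ − x̄₂ = 136.3 − 120.1 = 16.2000; the interval is 16.2000 ± 6.0654 = (10.13, 22.27).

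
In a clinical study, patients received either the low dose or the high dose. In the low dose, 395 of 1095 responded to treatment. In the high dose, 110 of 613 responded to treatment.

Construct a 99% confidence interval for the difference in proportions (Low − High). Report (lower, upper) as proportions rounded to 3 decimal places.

p̂₁ = 395/1095 = 0.3607 and p̂₂ = 110/613 = 0.1794.
SE₁ = √(p̂₁(1−p̂₁)/n₁) = √(0.3607·0.6393/1095) = 0.01451; SE₂ = √(0.1794·0.8206/613) = 0.01550.
Independent samples: SE of the difference = √(SE₁² + SE₂²) = √(0.0002105401 + 0.00024025) = 0.02123.
z* for 99% confidence is 2.576, so the margin of error is 2.576 × 0.02123 = 0.05469.
Point estimate p̂₁ − p̂₂ = 0.3607 − 0.1794 = 0.1813.
0.1813 ± 0.05469 → (0.127, 0.236).

(0.127, 0.236)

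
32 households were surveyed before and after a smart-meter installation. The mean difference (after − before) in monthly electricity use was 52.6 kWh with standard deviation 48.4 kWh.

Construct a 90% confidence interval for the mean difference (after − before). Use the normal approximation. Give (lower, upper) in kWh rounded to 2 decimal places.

This is a matched-pairs design, so SE = s_d/√n = 48.4/√32 = 8.5560.
Margin = 1.645 × 8.5560 = 14.0746; the interval is 52.6 ± 14.0746 = (38.53, 66.67).

(38.53, 66.67)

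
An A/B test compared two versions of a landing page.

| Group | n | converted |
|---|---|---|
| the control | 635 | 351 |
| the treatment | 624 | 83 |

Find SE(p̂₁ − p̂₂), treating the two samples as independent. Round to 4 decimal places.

Sample proportions: 351/635 = 0.5528, 83/624 = 0.1330.
Each SE is √(p̂(1−p̂)/n): √(0.5528·0.4472/635) = 0.01973 and √(0.1330·0.8670/624) = 0.01359.
SE(p̂₁ − p̂₂) = √(SE₁² + SE₂²) = √(0.0003892729 + 0.0001846881) = 0.02396, since the two samples are independent.

0.0240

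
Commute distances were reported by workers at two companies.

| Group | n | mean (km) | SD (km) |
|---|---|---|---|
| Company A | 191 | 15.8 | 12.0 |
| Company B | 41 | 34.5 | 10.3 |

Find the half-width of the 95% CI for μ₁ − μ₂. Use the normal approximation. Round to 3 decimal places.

3.583

SE₁ = s₁/√n₁ = 12.0/√191 = 0.8683; SE₂ = 10.3/√41 = 1.6086.
Independent samples, unequal variances: SE_diff = √(SE₁² + SE₂²) = √(0.75394489 + 2.58759396) = 1.8280.
z* = 1.960, so margin of error = 1.960 × 1.8280 = 3.5829.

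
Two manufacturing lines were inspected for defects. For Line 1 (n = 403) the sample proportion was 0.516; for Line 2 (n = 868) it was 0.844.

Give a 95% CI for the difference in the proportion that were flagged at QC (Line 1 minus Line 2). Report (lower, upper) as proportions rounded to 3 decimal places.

The two standard errors are √(0.5160×0.4840/403) = 0.02489 and √(0.8440×0.1560/868) = 0.01232.
Because the samples are independent, SE_diff = √(0.02489² + 0.01232²) = 0.02777.
Using z* = 1.960 for 95%, ME = 1.960 × 0.02777 = 0.05443.
p̂₁ − p̂₂ = -0.3280; interval -0.3280 ± 0.05443 gives (-0.382, -0.274).

(-0.382, -0.274)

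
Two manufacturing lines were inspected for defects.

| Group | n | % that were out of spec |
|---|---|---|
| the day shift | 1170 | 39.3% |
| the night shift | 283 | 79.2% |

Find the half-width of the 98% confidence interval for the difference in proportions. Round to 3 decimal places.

SE₁ = √(p̂₁(1−p̂₁)/n₁) = √(0.3930·0.6070/1170) = 0.01428; SE₂ = √(0.7920·0.2080/283) = 0.02413.
Independent samples: SE of the difference = √(SE₁² + SE₂²) = √(0.0002039184 + 0.0005822569) = 0.02804.
z* for 98% confidence is 2.326, so the margin of error is 2.326 × 0.02804 = 0.06522.

0.065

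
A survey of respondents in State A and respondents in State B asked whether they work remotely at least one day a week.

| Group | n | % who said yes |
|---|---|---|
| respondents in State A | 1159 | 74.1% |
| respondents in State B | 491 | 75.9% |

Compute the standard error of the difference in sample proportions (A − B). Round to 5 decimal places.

Each SE is √(p̂(1−p̂)/n): √(0.7410·0.2590/1159) = 0.01287 and √(0.7590·0.2410/491) = 0.01930.
SE(p̂₁ − p̂₂) = √(SE₁² + SE₂²) = √(0.0001656369 + 0.00037249) = 0.02320, since the two samples are independent.

0.02320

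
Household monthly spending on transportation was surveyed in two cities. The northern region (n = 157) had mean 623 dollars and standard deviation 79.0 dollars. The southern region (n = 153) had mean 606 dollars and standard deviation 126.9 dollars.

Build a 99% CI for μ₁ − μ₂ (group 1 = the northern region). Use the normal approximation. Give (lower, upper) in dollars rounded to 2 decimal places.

Standard errors of each mean: 79.0/√157 = 6.3049 and 126.9/√153 = 10.2593.
SE(x̄₁ − x̄₂) = √(6.3049² + 10.2593²) = 12.0418 for independent samples with unequal variances.
With z* = 2.576, the margin is 2.576 × 12.0418 = 31.0197.
x̄₁ − x̄₂ = 623 − 606 = 17.0000; the interval is 17.0000 ± 31.0197 = (-14.02, 48.02).

(-14.02, 48.02)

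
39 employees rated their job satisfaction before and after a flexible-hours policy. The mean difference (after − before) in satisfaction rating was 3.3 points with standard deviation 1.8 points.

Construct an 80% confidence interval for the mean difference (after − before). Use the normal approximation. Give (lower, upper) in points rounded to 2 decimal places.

(2.93, 3.67)

Paired design: SE = s_d/√n = 1.8/√39 = 0.2882.
z* = 1.282; margin of error = 1.282 × 0.2882 = 0.3695.
3.3 ± 0.3695 → (2.93, 3.67).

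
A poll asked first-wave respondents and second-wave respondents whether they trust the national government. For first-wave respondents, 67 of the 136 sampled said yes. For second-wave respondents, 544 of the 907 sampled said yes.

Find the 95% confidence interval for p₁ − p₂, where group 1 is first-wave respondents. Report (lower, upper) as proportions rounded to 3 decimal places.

p̂₁ = 67/136 = 0.4926 and p̂₂ = 544/907 = 0.5998.
SE₁ = √(p̂₁(1−p̂₁)/n₁) = √(0.4926·0.5074/136) = 0.04287; SE₂ = √(0.5998·0.4002/907) = 0.01627.
Independent samples: SE of the difference = √(SE₁² + SE₂²) = √(0.0018378369 + 0.0002647129) = 0.04585.
z* for 95% confidence is 1.960, so the margin of error is 1.960 × 0.04585 = 0.08987.
Point estimate p̂₁ − p̂₂ = 0.4926 − 0.5998 = -0.1072.
-0.1072 ± 0.08987 → (-0.197, -0.017).

(-0.197, -0.017)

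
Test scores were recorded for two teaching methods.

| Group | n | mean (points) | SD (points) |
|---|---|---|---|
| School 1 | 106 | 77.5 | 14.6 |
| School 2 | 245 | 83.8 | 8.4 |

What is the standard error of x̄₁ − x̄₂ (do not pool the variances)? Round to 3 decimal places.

Standard errors of each mean: 14.6/√106 = 1.4181 and 8.4/√245 = 0.5367.
SE(x̄₁ − x̄₂) = √(1.4181² + 0.5367²) = 1.5163 for independent samples with unequal variances.

1.516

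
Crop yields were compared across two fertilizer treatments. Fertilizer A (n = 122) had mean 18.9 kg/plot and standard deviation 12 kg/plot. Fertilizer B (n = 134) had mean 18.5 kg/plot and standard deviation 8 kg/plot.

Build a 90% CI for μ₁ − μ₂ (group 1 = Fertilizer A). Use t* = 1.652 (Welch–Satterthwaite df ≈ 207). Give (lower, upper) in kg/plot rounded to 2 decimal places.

(-1.73, 2.53)

Standard errors of each mean: 12/√122 = 1.0864 and 8/√134 = 0.6911.
SE(x̄₁ − x̄₂) = √(1.0864² + 0.6911²) = 1.2876 for independent samples with unequal variances.
With t* = 1.652, the margin is 1.652 × 1.2876 = 2.1271.
x̄₁ − x̄₂ = 18.9 − 18.5 = 0.4000; the interval is 0.4000 ± 2.1271 = (-1.73, 2.53).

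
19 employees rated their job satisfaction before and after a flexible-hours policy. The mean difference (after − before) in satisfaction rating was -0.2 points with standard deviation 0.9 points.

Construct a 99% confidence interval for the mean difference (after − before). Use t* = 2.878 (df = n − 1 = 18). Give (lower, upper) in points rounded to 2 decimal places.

(-0.79, 0.39)

Paired design: SE = s_d/√n = 0.9/√19 = 0.2065.
t* = 2.878; margin of error = 2.878 × 0.2065 = 0.5943.
-0.2 ± 0.5943 → (-0.79, 0.39).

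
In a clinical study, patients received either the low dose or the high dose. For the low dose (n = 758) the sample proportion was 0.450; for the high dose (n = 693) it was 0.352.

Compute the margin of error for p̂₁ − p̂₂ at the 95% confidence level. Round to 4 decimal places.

0.0502

Each SE is √(p̂(1−p̂)/n): √(0.4500·0.5500/758) = 0.01807 and √(0.3520·0.6480/693) = 0.01814.
SE(p̂₁ − p̂₂) = √(SE₁² + SE₂²) = √(0.0003265249 + 0.0003290596) = 0.02560, since the two samples are independent.
At 95% confidence z* = 1.960; margin = 1.960 × 0.02560 = 0.05018.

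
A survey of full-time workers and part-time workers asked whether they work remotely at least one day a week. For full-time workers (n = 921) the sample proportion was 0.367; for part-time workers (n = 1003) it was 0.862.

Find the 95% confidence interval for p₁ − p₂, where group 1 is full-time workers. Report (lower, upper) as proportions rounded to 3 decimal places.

(-0.533, -0.457)

SE₁ = √(p̂₁(1−p̂₁)/n₁) = √(0.3670·0.6330/921) = 0.01588; SE₂ = √(0.8620·0.1380/1003) = 0.01089.
Independent samples: SE of the difference = √(SE₁² + SE₂²) = √(0.0002521744 + 0.0001185921) = 0.01926.
z* for 95% confidence is 1.960, so the margin of error is 1.960 × 0.01926 = 0.03775.
Point estimate p̂₁ − p̂₂ = 0.3670 − 0.8620 = -0.4950.
-0.4950 ± 0.03775 → (-0.533, -0.457).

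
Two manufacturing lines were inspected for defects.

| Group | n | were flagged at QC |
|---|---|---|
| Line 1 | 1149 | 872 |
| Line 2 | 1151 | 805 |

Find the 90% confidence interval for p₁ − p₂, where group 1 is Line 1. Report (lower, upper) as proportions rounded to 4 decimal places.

(0.0291, 0.0899)

p̂₁ = 872/1149 = 0.7589 and p̂₂ = 805/1151 = 0.6994.
SE₁ = √(p̂₁(1−p̂₁)/n₁) = √(0.7589·0.2411/1149) = 0.01262; SE₂ = √(0.6994·0.3006/1151) = 0.01352.
Independent samples: SE of the difference = √(SE₁² + SE₂²) = √(0.0001592644 + 0.0001827904) = 0.01849.
z* for 90% confidence is 1.645, so the margin of error is 1.645 × 0.01849 = 0.03042.
Point estimate p̂₁ − p̂₂ = 0.7589 − 0.6994 = 0.0595.
0.0595 ± 0.03042 → (0.0291, 0.0899).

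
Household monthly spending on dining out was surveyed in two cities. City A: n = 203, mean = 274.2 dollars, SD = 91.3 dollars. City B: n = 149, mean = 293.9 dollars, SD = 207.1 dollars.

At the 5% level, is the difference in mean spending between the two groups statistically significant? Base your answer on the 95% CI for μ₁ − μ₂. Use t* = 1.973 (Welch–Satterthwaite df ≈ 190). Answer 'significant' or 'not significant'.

Per-group SEs: s₁/√n₁ = 91.3/√203 = 6.4080, s₂/√n₂ = 207.1/√149 = 16.9663.
Unpooled SE of the difference: √(41.062464 + 287.85533569) = 18.1361.
Margin of error = t* · SE = 1.973 × 18.1361 = 35.7825.
x̄₁ − x̄₂ = 274.2 − 293.9 = -19.7000.
CI: -19.7000 ± 35.7825 = (-55.4825, 16.0825).
The interval (-55.4825, 16.0825) contains 0, so the difference is not significant.

not significant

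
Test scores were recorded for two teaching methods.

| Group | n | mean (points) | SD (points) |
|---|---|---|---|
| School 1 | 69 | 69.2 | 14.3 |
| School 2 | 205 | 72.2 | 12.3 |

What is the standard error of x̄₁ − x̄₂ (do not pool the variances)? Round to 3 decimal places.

Per-group SEs: s₁/√n₁ = 14.3/√69 = 1.7215, s₂/√n₂ = 12.3/√205 = 0.8591.
Unpooled SE of the difference: √(2.96356225 + 0.73805281) = 1.9240.

1.924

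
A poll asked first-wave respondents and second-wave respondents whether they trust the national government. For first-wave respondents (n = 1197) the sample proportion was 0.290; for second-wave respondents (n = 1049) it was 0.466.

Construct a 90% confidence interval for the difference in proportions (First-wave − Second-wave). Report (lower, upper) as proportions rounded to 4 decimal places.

Each SE is √(p̂(1−p̂)/n): √(0.2900·0.7100/1197) = 0.01312 and √(0.4660·0.5340/1049) = 0.01540.
SE(p̂₁ − p̂₂) = √(SE₁² + SE₂²) = √(0.0001721344 + 0.00023716) = 0.02023, since the two samples are independent.
At 90% confidence z* = 1.645; margin = 1.645 × 0.02023 = 0.03328.
The difference is 0.2900 − 0.4660 = -0.1760, so the interval is -0.1760 ± 0.03328 = (-0.2093, -0.1427).

(-0.2093, -0.1427)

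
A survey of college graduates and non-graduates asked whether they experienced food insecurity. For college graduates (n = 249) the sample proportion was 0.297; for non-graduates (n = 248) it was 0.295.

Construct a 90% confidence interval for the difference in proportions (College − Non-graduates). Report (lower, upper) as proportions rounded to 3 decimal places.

(-0.065, 0.069)

SE₁ = √(p̂₁(1−p̂₁)/n₁) = √(0.2970·0.7030/249) = 0.02896; SE₂ = √(0.2950·0.7050/248) = 0.02896.
Independent samples: SE of the difference = √(SE₁² + SE₂²) = √(0.0008386816 + 0.0008386816) = 0.04096.
z* for 90% confidence is 1.645, so the margin of error is 1.645 × 0.04096 = 0.06738.
Point estimate p̂₁ − p̂₂ = 0.2970 − 0.2950 = 0.0020.
0.0020 ± 0.06738 → (-0.065, 0.069).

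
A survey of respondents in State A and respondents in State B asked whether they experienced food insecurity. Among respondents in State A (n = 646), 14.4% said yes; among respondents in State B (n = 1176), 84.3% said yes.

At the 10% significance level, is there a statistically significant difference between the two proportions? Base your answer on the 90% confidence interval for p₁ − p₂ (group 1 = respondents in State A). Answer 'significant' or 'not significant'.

SE₁ = √(p̂₁(1−p̂₁)/n₁) = √(0.1440·0.8560/646) = 0.01381; SE₂ = √(0.8430·0.1570/1176) = 0.01061.
Independent samples: SE of the difference = √(SE₁² + SE₂²) = √(0.0001907161 + 0.0001125721) = 0.01742.
z* for 90% confidence is 1.645, so the margin of error is 1.645 × 0.01742 = 0.02866.
Point estimate p̂₁ − p̂₂ = 0.1440 − 0.8430 = -0.6990.
-0.6990 ± 0.02866 → (-0.72766, -0.67034).
The interval (-0.72766, -0.67034) does not contain 0, so the difference is significant.

significant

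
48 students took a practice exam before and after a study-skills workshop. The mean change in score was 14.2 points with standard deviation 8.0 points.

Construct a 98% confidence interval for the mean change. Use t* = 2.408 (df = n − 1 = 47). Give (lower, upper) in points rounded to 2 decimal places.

Paired design: SE = s_d/√n = 8.0/√48 = 1.1547.
t* = 2.408; margin of error = 2.408 × 1.1547 = 2.7805.
14.2 ± 2.7805 → (11.42, 16.98).

(11.42, 16.98)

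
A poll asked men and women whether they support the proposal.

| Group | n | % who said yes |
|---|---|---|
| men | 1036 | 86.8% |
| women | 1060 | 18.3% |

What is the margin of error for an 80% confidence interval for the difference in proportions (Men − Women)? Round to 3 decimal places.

0.020

Each SE is √(p̂(1−p̂)/n): √(0.8680·0.1320/1036) = 0.01052 and √(0.1830·0.8170/1060) = 0.01188.
SE(p̂₁ − p̂₂) = √(SE₁² + SE₂²) = √(0.0001106704 + 0.0001411344) = 0.01587, since the two samples are independent.
At 80% confidence z* = 1.282; margin = 1.282 × 0.01587 = 0.02035.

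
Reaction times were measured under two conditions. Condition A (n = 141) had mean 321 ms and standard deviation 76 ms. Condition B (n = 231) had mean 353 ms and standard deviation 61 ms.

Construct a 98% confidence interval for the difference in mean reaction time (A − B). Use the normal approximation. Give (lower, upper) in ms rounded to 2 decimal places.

(-49.57, -14.43)

Per-group SEs: s₁/√n₁ = 76/√141 = 6.4004, s₂/√n₂ = 61/√231 = 4.0135.
Unpooled SE of the difference: √(40.96512016 + 16.10818225) = 7.5547.
Margin of error = z* · SE = 2.326 × 7.5547 = 17.5722.
x̄₁ − x̄₂ = 321 − 353 = -32.0000.
CI: -32.0000 ± 17.5722 = (-49.57, -14.43).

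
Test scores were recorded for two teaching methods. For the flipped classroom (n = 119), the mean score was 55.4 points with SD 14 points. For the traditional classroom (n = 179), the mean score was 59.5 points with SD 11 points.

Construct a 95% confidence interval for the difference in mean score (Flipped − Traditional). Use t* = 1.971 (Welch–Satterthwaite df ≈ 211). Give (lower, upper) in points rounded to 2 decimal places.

Standard errors of each mean: 14/√119 = 1.2834 and 11/√179 = 0.8222.
SE(x̄₁ − x̄₂) = √(1.2834² + 0.8222²) = 1.5242 for independent samples with unequal variances.
With t* = 1.971, the margin is 1.971 × 1.5242 = 3.0042.
x̄₁ − x̄₂ = 55.4 − 59.5 = -4.1000; the interval is -4.1000 ± 3.0042 = (-7.10, -1.10).

(-7.10, -1.10)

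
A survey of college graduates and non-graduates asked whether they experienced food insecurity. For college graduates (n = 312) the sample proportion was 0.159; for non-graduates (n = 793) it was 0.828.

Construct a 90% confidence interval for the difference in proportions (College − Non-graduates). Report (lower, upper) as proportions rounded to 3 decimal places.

Each SE is √(p̂(1−p̂)/n): √(0.1590·0.8410/312) = 0.02070 and √(0.8280·0.1720/793) = 0.01340.
SE(p̂₁ − p̂₂) = √(SE₁² + SE₂²) = √(0.00042849 + 0.00017956) = 0.02466, since the two samples are independent.
At 90% confidence z* = 1.645; margin = 1.645 × 0.02466 = 0.04057.
The difference is 0.1590 − 0.8280 = -0.6690, so the interval is -0.6690 ± 0.04057 = (-0.710, -0.628).

(-0.710, -0.628)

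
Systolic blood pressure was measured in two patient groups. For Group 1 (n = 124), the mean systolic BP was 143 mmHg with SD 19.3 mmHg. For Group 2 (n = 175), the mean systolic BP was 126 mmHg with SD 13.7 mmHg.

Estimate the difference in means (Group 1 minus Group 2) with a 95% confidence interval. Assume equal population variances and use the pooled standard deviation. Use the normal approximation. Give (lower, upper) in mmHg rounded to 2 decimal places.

(13.26, 20.74)

s_p = √[((n₁−1)s₁² + (n₂−1)s₂²)/(n₁+n₂−2)] = √[(123·19.3² + 174·13.7²)/297] = 16.2549.
SE = 16.2549·√(1/124 + 1/175) = 1.9081.
With z* = 1.960, margin = 1.960 × 1.9081 = 3.7399.
x̄₁ − x̄₂ = 143 − 126 = 17.0000; interval 17.0000 ± 3.7399 = (13.26, 20.74).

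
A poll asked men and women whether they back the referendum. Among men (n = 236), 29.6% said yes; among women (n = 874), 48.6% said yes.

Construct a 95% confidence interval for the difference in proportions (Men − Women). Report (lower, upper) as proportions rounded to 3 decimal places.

(-0.257, -0.123)

The two standard errors are √(0.2960×0.7040/236) = 0.02972 and √(0.4860×0.5140/874) = 0.01691.
Because the samples are independent, SE_diff = √(0.02972² + 0.01691²) = 0.03419.
Using z* = 1.960 for 95%, ME = 1.960 × 0.03419 = 0.06701.
p̂₁ − p̂₂ = -0.1900; interval -0.1900 ± 0.06701 gives (-0.257, -0.123).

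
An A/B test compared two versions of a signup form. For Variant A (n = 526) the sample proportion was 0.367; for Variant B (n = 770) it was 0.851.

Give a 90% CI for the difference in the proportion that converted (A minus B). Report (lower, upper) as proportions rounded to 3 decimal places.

Each SE is √(p̂(1−p̂)/n): √(0.3670·0.6330/526) = 0.02102 and √(0.8510·0.1490/770) = 0.01283.
SE(p̂₁ − p̂₂) = √(SE₁² + SE₂²) = √(0.0004418404 + 0.0001646089) = 0.02463, since the two samples are independent.
At 90% confidence z* = 1.645; margin = 1.645 × 0.02463 = 0.04052.
The difference is 0.3670 − 0.8510 = -0.4840, so the interval is -0.4840 ± 0.04052 = (-0.525, -0.443).

(-0.525, -0.443)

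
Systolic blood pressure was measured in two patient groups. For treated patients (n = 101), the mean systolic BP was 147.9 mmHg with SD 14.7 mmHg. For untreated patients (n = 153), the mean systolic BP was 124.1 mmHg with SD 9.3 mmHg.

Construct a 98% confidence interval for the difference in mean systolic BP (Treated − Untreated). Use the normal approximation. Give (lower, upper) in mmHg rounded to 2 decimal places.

(19.97, 27.63)

Standard errors of each mean: 14.7/√101 = 1.4627 and 9.3/√153 = 0.7519.
SE(x̄₁ − x̄₂) = √(1.4627² + 0.7519²) = 1.6446 for independent samples with unequal variances.
With z* = 2.326, the margin is 2.326 × 1.6446 = 3.8253.
x̄₁ − x̄₂ = 147.9 − 124.1 = 23.8000; the interval is 23.8000 ± 3.8253 = (19.97, 27.63).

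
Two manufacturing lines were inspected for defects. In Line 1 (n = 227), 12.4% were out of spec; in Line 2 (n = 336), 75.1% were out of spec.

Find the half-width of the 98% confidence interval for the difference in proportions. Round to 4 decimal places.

0.0748

Each SE is √(p̂(1−p̂)/n): √(0.1240·0.8760/227) = 0.02188 and √(0.7510·0.2490/336) = 0.02359.
SE(p̂₁ − p̂₂) = √(SE₁² + SE₂²) = √(0.0004787344 + 0.0005564881) = 0.03217, since the two samples are independent.
At 98% confidence z* = 2.326; margin = 2.326 × 0.03217 = 0.07483.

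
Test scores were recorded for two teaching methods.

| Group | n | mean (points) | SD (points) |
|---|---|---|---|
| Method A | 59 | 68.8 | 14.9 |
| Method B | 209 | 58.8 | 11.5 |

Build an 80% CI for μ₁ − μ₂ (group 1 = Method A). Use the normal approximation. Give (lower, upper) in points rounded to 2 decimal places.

Per-group SEs: s₁/√n₁ = 14.9/√59 = 1.9398, s₂/√n₂ = 11.5/√209 = 0.7955.
Unpooled SE of the difference: √(3.76282404 + 0.63282025) = 2.0966.
Margin of error = z* · SE = 1.282 × 2.0966 = 2.6878.
x̄₁ − x̄₂ = 68.8 − 58.8 = 10.0000.
CI: 10.0000 ± 2.6878 = (7.31, 12.69).

(7.31, 12.69)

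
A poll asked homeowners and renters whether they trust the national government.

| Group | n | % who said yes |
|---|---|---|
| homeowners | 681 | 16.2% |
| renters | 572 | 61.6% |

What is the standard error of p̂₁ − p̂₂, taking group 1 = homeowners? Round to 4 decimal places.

0.0248

SE₁ = √(p̂₁(1−p̂₁)/n₁) = √(0.1620·0.8380/681) = 0.01412; SE₂ = √(0.6160·0.3840/572) = 0.02034.
Independent samples: SE of the difference = √(SE₁² + SE₂²) = √(0.0001993744 + 0.0004137156) = 0.02476.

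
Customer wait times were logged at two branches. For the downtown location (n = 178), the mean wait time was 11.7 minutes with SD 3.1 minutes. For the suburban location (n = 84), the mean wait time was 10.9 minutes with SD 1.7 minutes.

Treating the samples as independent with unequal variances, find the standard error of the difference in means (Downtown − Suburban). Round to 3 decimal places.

Standard errors of each mean: 3.1/√178 = 0.2324 and 1.7/√84 = 0.1855.
SE(x̄₁ − x̄₂) = √(0.2324² + 0.1855²) = 0.2974 for independent samples with unequal variances.

0.297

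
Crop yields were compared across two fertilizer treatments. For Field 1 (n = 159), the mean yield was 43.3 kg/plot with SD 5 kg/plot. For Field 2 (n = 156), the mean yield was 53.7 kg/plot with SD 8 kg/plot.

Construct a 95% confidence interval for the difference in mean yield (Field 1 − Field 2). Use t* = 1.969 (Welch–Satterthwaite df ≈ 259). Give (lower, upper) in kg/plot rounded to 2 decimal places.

SE₁ = s₁/√n₁ = 5/√159 = 0.3965; SE₂ = 8/√156 = 0.6405.
Independent samples, unequal variances: SE_diff = √(SE₁² + SE₂²) = √(0.15721225 + 0.41024025) = 0.7533.
t* = 1.969, so margin of error = 1.969 × 0.7533 = 1.4832.
Difference in means = 43.3 − 53.7 = -10.4000.
-10.4000 ± 1.4832 → (-11.88, -8.92).

(-11.88, -8.92)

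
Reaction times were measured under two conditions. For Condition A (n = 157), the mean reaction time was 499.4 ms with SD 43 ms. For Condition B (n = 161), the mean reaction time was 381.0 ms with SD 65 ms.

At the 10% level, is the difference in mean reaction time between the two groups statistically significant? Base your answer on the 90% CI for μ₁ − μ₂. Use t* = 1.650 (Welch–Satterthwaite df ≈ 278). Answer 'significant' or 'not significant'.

Standard errors of each mean: 43/√157 = 3.4318 and 65/√161 = 5.1227.
SE(x̄₁ − x̄₂) = √(3.4318² + 5.1227²) = 6.1660 for independent samples with unequal variances.
With t* = 1.650, the margin is 1.650 × 6.1660 = 10.1739.
x̄₁ − x̄₂ = 499.4 − 381.0 = 118.4000; the interval is 118.4000 ± 10.1739 = (108.2261, 128.5739).
The interval (108.2261, 128.5739) does not contain 0, so the difference is significant.

significant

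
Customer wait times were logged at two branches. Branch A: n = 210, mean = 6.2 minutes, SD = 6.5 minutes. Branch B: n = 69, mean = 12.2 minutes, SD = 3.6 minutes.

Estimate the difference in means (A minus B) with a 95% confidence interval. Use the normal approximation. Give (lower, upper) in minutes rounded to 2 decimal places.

(-7.22, -4.78)

SE₁ = s₁/√n₁ = 6.5/√210 = 0.4485; SE₂ = 3.6/√69 = 0.4334.
Independent samples, unequal variances: SE_diff = √(SE₁² + SE₂²) = √(0.20115225 + 0.18783556) = 0.6237.
z* = 1.960, so margin of error = 1.960 × 0.6237 = 1.2225.
Difference in means = 6.2 − 12.2 = -6.0000.
-6.0000 ± 1.2225 → (-7.22, -4.78).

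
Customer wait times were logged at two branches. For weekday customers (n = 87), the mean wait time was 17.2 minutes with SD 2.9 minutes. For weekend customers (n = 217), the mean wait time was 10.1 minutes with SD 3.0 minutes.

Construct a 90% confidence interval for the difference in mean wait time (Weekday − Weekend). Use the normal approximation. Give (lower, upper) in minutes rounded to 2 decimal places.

Standard errors of each mean: 2.9/√87 = 0.3109 and 3.0/√217 = 0.2037.
SE(x̄₁ − x̄₂) = √(0.3109² + 0.2037²) = 0.3717 for independent samples with unequal variances.
With z* = 1.645, the margin is 1.645 × 0.3717 = 0.6114.
x̄₁ − x̄₂ = 17.2 − 10.1 = 7.1000; the interval is 7.1000 ± 0.6114 = (6.49, 7.71).

(6.49, 7.71)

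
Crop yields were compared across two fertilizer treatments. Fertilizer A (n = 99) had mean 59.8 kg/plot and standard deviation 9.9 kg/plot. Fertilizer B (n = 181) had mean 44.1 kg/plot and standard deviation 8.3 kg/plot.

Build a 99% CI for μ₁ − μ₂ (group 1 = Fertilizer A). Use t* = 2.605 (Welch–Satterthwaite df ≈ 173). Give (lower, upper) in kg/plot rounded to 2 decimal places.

SE₁ = s₁/√n₁ = 9.9/√99 = 0.9950; SE₂ = 8.3/√181 = 0.6169.
Independent samples, unequal variances: SE_diff = √(SE₁² + SE₂²) = √(0.990025 + 0.38056561) = 1.1707.
t* = 2.605, so margin of error = 2.605 × 1.1707 = 3.0497.
Difference in means = 59.8 − 44.1 = 15.7000.
15.7000 ± 3.0497 → (12.65, 18.75).

(12.65, 18.75)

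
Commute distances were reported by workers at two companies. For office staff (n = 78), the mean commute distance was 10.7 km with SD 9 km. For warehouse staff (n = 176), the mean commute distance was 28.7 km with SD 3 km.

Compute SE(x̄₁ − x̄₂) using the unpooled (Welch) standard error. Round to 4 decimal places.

1.0438

Standard errors of each mean: 9/√78 = 1.0190 and 3/√176 = 0.2261.
SE(x̄₁ − x̄₂) = √(1.0190² + 0.2261²) = 1.0438 for independent samples with unequal variances.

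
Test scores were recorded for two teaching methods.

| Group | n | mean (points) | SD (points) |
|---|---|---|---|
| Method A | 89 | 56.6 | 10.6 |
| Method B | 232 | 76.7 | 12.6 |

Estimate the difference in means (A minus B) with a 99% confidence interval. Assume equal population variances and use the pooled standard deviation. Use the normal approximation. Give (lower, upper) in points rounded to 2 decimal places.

s_p = √[((n₁−1)s₁² + (n₂−1)s₂²)/(n₁+n₂−2)] = √[(88·10.6² + 231·12.6²)/319] = 12.0814.
SE = 12.0814·√(1/89 + 1/232) = 1.5064.
With z* = 2.576, margin = 2.576 × 1.5064 = 3.8805.
x̄₁ − x̄₂ = 56.6 − 76.7 = -20.1000; interval -20.1000 ± 3.8805 = (-23.98, -16.22).

(-23.98, -16.22)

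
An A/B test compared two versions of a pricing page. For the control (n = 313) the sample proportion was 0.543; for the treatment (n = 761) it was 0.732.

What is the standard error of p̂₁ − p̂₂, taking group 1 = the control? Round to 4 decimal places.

0.0324

The two standard errors are √(0.5430×0.4570/313) = 0.02816 and √(0.7320×0.2680/761) = 0.01606.
Because the samples are independent, SE_diff = √(0.02816² + 0.01606²) = 0.03242.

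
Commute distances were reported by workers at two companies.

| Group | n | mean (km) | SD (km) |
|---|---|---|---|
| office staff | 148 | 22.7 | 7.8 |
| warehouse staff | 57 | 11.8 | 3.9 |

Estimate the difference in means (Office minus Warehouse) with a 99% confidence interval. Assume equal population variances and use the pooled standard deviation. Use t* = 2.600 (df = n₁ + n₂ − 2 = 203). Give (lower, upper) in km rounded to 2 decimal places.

Pooled variance s_p² = [147·7.8² + 56·3.9²] / (148+57−2) = 48.2524, so s_p = 6.9464.
SE_diff = s_p·√(1/n₁ + 1/n₂) = 6.9464·√(1/148 + 1/57) = 1.0829.
t* = 2.600; margin = 2.600 × 1.0829 = 2.8155.
Difference = 22.7 − 11.8 = 10.9000.
10.9000 ± 2.8155 → (8.08, 13.72).

(8.08, 13.72)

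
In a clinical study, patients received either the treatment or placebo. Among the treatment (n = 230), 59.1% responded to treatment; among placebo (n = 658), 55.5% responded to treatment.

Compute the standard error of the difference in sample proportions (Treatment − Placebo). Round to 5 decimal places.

The two standard errors are √(0.5910×0.4090/230) = 0.03242 and √(0.5550×0.4450/658) = 0.01937.
Because the samples are independent, SE_diff = √(0.03242² + 0.01937²) = 0.03777.

0.03777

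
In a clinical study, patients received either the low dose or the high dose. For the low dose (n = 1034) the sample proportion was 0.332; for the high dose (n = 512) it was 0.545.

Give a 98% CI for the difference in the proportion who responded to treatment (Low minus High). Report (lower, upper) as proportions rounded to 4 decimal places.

(-0.2745, -0.1515)

The two standard errors are √(0.3320×0.6680/1034) = 0.01465 and √(0.5450×0.4550/512) = 0.02201.
Because the samples are independent, SE_diff = √(0.01465² + 0.02201²) = 0.02644.
Using z* = 2.326 for 98%, ME = 2.326 × 0.02644 = 0.06150.
p̂₁ − p̂₂ = -0.2130; interval -0.2130 ± 0.06150 gives (-0.2745, -0.1515).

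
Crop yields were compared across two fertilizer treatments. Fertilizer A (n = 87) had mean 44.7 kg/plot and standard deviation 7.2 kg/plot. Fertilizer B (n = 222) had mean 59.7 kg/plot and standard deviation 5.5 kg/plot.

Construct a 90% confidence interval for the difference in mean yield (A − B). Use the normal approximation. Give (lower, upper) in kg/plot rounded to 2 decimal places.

Per-group SEs: s₁/√n₁ = 7.2/√87 = 0.7719, s₂/√n₂ = 5.5/√222 = 0.3691.
Unpooled SE of the difference: √(0.59582961 + 0.13623481) = 0.8556.
Margin of error = z* · SE = 1.645 × 0.8556 = 1.4075.
x̄₁ − x̄₂ = 44.7 − 59.7 = -15.0000.
CI: -15.0000 ± 1.4075 = (-16.41, -13.59).

(-16.41, -13.59)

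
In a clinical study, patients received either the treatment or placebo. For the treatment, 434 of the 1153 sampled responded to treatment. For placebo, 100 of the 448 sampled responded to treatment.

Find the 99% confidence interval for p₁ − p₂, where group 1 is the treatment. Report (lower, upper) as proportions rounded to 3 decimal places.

(0.091, 0.216)

p̂₁ = 434/1153 = 0.3764 and p̂₂ = 100/448 = 0.2232.
SE₁ = √(p̂₁(1−p̂₁)/n₁) = √(0.3764·0.6236/1153) = 0.01427; SE₂ = √(0.2232·0.7768/448) = 0.01967.
Independent samples: SE of the difference = √(SE₁² + SE₂²) = √(0.0002036329 + 0.0003869089) = 0.02430.
z* for 99% confidence is 2.576, so the margin of error is 2.576 × 0.02430 = 0.06260.
Point estimate p̂₁ − p̂₂ = 0.3764 − 0.2232 = 0.1532.
0.1532 ± 0.06260 → (0.091, 0.216).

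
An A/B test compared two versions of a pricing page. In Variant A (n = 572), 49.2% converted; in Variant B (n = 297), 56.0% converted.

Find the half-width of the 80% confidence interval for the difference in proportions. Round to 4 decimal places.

0.0456

SE₁ = √(p̂₁(1−p̂₁)/n₁) = √(0.4920·0.5080/572) = 0.02090; SE₂ = √(0.5600·0.4400/297) = 0.02880.
Independent samples: SE of the difference = √(SE₁² + SE₂²) = √(0.00043681 + 0.00082944) = 0.03558.
z* for 80% confidence is 1.282, so the margin of error is 1.282 × 0.03558 = 0.04561.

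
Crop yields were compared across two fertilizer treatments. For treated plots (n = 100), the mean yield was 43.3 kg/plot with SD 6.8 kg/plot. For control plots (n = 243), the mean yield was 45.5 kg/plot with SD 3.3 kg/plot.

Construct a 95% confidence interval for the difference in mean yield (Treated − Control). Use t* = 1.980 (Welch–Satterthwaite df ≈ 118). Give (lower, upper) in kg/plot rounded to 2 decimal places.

(-3.61, -0.79)

Per-group SEs: s₁/√n₁ = 6.8/√100 = 0.6800, s₂/√n₂ = 3.3/√243 = 0.2117.
Unpooled SE of the difference: √(0.4624 + 0.04481689) = 0.7122.
Margin of error = t* · SE = 1.980 × 0.7122 = 1.4102.
x̄₁ − x̄₂ = 43.3 − 45.5 = -2.2000.
CI: -2.2000 ± 1.4102 = (-3.61, -0.79).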